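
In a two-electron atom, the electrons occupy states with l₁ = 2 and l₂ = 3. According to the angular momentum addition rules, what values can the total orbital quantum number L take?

L = 1, 2, 3, 4, 5

The total orbital quantum number L ranges from |l₁ − l₂| to l₁ + l₂ in integer steps.
So L can be 1, 2, 3, 4, 5.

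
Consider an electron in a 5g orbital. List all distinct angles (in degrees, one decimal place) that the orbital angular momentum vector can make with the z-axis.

θ ∈ {26.6°, 47.9°, 63.4°, 77.1°, 90.0°, 102.9°, 116.6°, 132.1°, 153.4°}

For 5g, l = 4.
|L| = ℏ√(l(l+1)) = 2√5 ℏ.
cos θ = m_l/√20 for each m_l ∈ {-4, -3, -2, -1, 0, 1, 2, 3, 4}.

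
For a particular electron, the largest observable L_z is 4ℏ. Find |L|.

|L| = 2√5 ℏ ≈ 4.472ℏ

L_z,max = lℏ, so l = 4.
|L| = √(l(l+1)) ℏ = 2√5 ℏ.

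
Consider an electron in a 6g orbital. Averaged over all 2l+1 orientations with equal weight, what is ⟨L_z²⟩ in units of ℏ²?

⟨L_z²⟩ = 6.667 ℏ²

For 6g, l = 4.
m_l runs from −4 to 4, i.e. {-4, -3, -2, -1, 0, 1, 2, 3, 4}.
⟨L_z²⟩ = ℏ²·(Σ m_l²)/(2l+1) = ℏ²·60/9 = 6.667ℏ².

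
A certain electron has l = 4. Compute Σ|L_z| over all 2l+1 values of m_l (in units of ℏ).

The allowed m_l values are -4, -3, -2, -1, 0, 1, 2, 3, 4.
Σ|m_l| = 2·4(4+1)/2 = 20.

Σ|L_z| = 20 ℏ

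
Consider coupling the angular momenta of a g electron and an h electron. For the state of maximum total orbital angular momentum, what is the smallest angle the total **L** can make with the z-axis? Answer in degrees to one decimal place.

θ_min ≈ 18.4°

By the triangle rule, |l₁ − l₂| ≤ L ≤ l₁ + l₂.
So L can be 1, 2, 3, 4, 5, 6, 7, 8, 9.
The maximum is L = 9, with |L_tot| = ℏ√(9·10) = 3√10 ℏ.
The minimum angle with z is arccos(9/√90) ≈ 18.4°.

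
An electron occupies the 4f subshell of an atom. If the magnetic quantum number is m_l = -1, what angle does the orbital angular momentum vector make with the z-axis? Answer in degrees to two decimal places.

For 4f, l = 3.
|L|² = l(l+1)ℏ² = 12ℏ², so |L| = 2√3 ℏ.
L_z = m_l ℏ = −1ℏ.
cos θ = L_z/|L| = -1/√12, so θ ≈ 106.78°.

θ ≈ 106.78°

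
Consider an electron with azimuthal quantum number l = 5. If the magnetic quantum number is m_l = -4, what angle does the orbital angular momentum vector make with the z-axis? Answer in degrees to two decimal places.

θ ≈ 136.91°

|L| = ℏ√(l(l+1)) = √30 ℏ.
L_z = m_l ℏ = −4ℏ.
cos θ = L_z/|L| = -4/√30, so θ ≈ 136.91°.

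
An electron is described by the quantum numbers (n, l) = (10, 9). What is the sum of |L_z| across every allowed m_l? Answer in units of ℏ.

Σ|L_z| = 90 ℏ

m_l runs from −9 to 9, i.e. {-9, -8, -7, -6, -5, -4, -3, -2, -1, 0, 1, 2, 3, 4, 5, 6, 7, 8, 9}.
Σ|m_l| = 2·9(9+1)/2 = 90.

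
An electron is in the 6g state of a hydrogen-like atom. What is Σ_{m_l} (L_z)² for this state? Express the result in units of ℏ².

Σ(L_z)² = 60 ℏ²

For 6g, l = 4.
m_l ∈ {-4, -3, -2, -1, 0, 1, 2, 3, 4}.
Σ m_l² = 2·(1 + 4 + 9 + 16) = 60.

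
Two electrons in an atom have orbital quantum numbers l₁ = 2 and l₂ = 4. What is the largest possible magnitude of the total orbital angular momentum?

Angular momentum addition gives L = |l₁ − l₂|, …, l₁ + l₂.
Allowed values: L = 2, 3, 4, 5, 6.
The largest magnitude corresponds to L = 6: |L_tot| = ℏ√(6·7) = √42 ℏ.

|L_tot|_max = √42 ℏ ≈ 6.481ℏ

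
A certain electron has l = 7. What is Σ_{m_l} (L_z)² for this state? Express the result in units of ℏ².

The allowed m_l values are -7, -6, -5, -4, -3, -2, -1, 0, 1, 2, 3, 4, 5, 6, 7.
Σ m_l² = 2·(1 + 4 + 9 + 16 + 25 + 36 + 49) = 280.

Σ(L_z)² = 280 ℏ²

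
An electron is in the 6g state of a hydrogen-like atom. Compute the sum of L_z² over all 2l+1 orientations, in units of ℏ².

The 6g subshell has l = 4.
The allowed m_l values are -4, -3, -2, -1, 0, 1, 2, 3, 4.
Σ m_l² = l(l+1)(2l+1)/3 = 4·5·9/3 = 60.

Σ(L_z)² = 60 ℏ²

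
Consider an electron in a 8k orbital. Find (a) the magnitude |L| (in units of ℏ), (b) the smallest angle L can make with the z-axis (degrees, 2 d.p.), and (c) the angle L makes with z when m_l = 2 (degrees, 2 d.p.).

For 8k, l = 7.
|L| = ℏ√(7·8) = 2√14 ℏ ≈ 7.483ℏ.
cos θ_min = 7/√56, so θ_min ≈ 20.70°.
For m_l = 2: cos θ = 2/√56, θ ≈ 74.50°.

|L| = 2√14 ℏ ≈ 7.483ℏ; θ_min ≈ 20.70°; θ(m_l=2) ≈ 74.50°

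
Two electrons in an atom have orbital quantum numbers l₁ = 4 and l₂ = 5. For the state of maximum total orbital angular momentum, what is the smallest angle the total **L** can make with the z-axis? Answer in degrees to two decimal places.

Angular momentum addition gives L = |l₁ − l₂|, …, l₁ + l₂.
Allowed values: L = 1, 2, 3, 4, 5, 6, 7, 8, 9.
The maximum is L = 9, with |L_tot| = ℏ√(9·10) = 3√10 ℏ.
The minimum angle with z is arccos(9/√90) ≈ 18.43°.

θ_min ≈ 18.43°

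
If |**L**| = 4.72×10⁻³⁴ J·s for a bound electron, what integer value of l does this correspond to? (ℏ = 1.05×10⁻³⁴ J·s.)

Dividing by ℏ: |L|/ℏ ≈ 4.495.
(|L|/ℏ)² = l(l+1) ≈ 20.21 ⇒ l = 4.

l = 4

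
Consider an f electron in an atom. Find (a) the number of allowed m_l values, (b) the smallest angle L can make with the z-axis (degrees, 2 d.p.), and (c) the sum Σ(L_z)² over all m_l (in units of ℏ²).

The letter f corresponds to l = 3.
There are 2l+1 = 7 values of m_l.
cos θ_min = 3/√12, so θ_min ≈ 30.00°.
Σ m_l² = 28, so Σ(L_z)² = 28 ℏ².

7 values; θ_min ≈ 30.00°; Σ(L_z)² = 28 ℏ²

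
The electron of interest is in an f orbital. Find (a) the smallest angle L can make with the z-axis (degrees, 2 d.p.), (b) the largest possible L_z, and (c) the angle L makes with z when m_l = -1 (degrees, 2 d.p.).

The letter f corresponds to l = 3.
cos θ_min = 3/√12, so θ_min ≈ 30.00°.
L_z,max = lℏ = 3ℏ.
For m_l = -1: cos θ = -1/√12, θ ≈ 106.78°.

θ_min ≈ 30.00°; L_z,max = 3ℏ; θ(m_l=-1) ≈ 106.78°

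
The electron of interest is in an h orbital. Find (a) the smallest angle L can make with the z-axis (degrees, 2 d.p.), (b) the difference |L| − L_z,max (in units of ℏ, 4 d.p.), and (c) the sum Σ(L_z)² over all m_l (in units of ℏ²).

For an h orbital, l = 5.
cos θ_min = 5/√30, so θ_min ≈ 24.09°.
|L| − L_z,max = (√30 − 5)ℏ ≈ 0.4772ℏ.
Σ m_l² = 110, so Σ(L_z)² = 110 ℏ².

θ_min ≈ 24.09°; |L|−L_z,max ≈ 0.4772ℏ; Σ(L_z)² = 110 ℏ²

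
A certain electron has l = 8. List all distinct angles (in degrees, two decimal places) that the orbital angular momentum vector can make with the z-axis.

θ ∈ {19.47°, 34.42°, 45.00°, 53.90°, 61.87°, 69.30°, 76.37°, 83.23°, 90.00°, 96.77°, 103.63°, 110.70°, 118.13°, 126.10°, 135.00°, 145.58°, 160.53°}

|L|² = l(l+1)ℏ² = 72ℏ², so |L| = 6√2 ℏ.
cos θ = m_l/√72 for each m_l ∈ {-8, -7, -6, -5, -4, -3, -2, -1, 0, 1, 2, 3, 4, 5, 6, 7, 8}.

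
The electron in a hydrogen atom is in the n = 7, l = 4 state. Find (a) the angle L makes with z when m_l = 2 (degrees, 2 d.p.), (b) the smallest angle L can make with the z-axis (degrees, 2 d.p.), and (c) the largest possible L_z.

For m_l = 2: cos θ = 2/√20, θ ≈ 63.43°.
cos θ_min = 4/√20, so θ_min ≈ 26.57°.
L_z,max = lℏ = 4ℏ.

θ(m_l=2) ≈ 63.43°; θ_min ≈ 26.57°; L_z,max = 4ℏ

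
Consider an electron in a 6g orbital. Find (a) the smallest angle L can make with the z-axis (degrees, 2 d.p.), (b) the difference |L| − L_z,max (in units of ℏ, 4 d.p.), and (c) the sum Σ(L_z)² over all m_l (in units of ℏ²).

θ_min ≈ 26.57°; |L|−L_z,max ≈ 0.4721ℏ; Σ(L_z)² = 60 ℏ²

6g means n = 6, l = 4.
cos θ_min = 4/√20, so θ_min ≈ 26.57°.
|L| − L_z,max = (2√5 − 4)ℏ ≈ 0.4721ℏ.
Σ m_l² = 60, so Σ(L_z)² = 60 ℏ².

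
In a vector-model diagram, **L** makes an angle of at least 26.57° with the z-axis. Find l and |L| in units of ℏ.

At minimum angle, m_l = l, so cos θ = l/√(l(l+1)); cos²θ = l/(l+1) = 0.7999.
Thus l = 0.7999/(1 − 0.7999) ≈ 4.
Then |L| = ℏ√(4·5) = 2√5 ℏ.

l = 4, |L| = 2√5 ℏ ≈ 4.472ℏ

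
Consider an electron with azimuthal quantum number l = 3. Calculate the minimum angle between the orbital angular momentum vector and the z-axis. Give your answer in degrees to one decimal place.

|L|² = l(l+1)ℏ² = 12ℏ², so |L| = 2√3 ℏ.
The smallest angle corresponds to the largest L_z, i.e. m_l = l = 3, giving L_z = 3ℏ.
cos θ_min = 3/√12, so θ_min ≈ 30.0°.

θ_min ≈ 30.0°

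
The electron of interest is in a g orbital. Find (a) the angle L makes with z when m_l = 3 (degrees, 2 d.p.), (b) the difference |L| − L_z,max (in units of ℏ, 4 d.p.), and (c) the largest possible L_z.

θ(m_l=3) ≈ 47.87°; |L|−L_z,max ≈ 0.4721ℏ; L_z,max = 4ℏ

The letter g corresponds to l = 4.
For m_l = 3: cos θ = 3/√20, θ ≈ 47.87°.
|L| − L_z,max = (2√5 − 4)ℏ ≈ 0.4721ℏ.
L_z,max = lℏ = 4ℏ.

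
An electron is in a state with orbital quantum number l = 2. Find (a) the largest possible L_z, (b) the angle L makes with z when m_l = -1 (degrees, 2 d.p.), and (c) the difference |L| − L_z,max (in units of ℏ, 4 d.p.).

L_z,max = lℏ = 2ℏ.
For m_l = -1: cos θ = -1/√6, θ ≈ 114.09°.
|L| − L_z,max = (√6 − 2)ℏ ≈ 0.4495ℏ.

L_z,max = 2ℏ; θ(m_l=-1) ≈ 114.09°; |L|−L_z,max ≈ 0.4495ℏ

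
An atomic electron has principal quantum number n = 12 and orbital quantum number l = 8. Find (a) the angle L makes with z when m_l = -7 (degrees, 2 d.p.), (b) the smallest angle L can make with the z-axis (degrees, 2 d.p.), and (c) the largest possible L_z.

θ(m_l=-7) ≈ 145.58°; θ_min ≈ 19.47°; L_z,max = 8ℏ

For m_l = -7: cos θ = -7/√72, θ ≈ 145.58°.
cos θ_min = 8/√72, so θ_min ≈ 19.47°.
L_z,max = lℏ = 8ℏ.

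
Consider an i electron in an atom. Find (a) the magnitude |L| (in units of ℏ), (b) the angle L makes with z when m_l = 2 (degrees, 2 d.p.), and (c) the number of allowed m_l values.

|L| = √42 ℏ ≈ 6.481ℏ; θ(m_l=2) ≈ 72.02°; 13 values

An i state has l = 6.
|L| = ℏ√(6·7) = √42 ℏ ≈ 6.481ℏ.
For m_l = 2: cos θ = 2/√42, θ ≈ 72.02°.
There are 2l+1 = 13 values of m_l.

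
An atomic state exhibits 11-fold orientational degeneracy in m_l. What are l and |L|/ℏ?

l = 5, |L| = √30 ℏ ≈ 5.477ℏ

11 = 2l + 1, so l = (11−1)/2 = 5.
|L| = ℏ√(l(l+1)) = ℏ√(5·6) = √30 ℏ.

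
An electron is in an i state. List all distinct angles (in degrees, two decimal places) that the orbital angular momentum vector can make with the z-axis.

An i state has l = 6.
|L| = √(l(l+1)) ℏ = √42 ℏ.
cos θ = m_l/√42 for each m_l ∈ {-6, -5, -4, -3, -2, -1, 0, 1, 2, 3, 4, 5, 6}.

θ ∈ {22.21°, 39.51°, 51.89°, 62.42°, 72.02°, 81.12°, 90.00°, 98.88°, 107.98°, 117.58°, 128.11°, 140.49°, 157.79°}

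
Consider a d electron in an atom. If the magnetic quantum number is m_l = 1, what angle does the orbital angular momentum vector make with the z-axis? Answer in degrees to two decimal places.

A d state has l = 2.
|L| = ℏ√(l(l+1)) = √6 ℏ.
L_z = m_l ℏ = 1ℏ.
cos θ = L_z/|L| = 1/√6, so θ ≈ 65.91°.

θ ≈ 65.91°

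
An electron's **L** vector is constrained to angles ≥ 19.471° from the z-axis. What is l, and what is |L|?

l = 8, |L| = 6√2 ℏ ≈ 8.485ℏ

cos²θ_min = l/(l+1) = 0.8889.
l = cos²θ/sin²θ ≈ 8.
Then |L| = ℏ√(8·9) = 6√2 ℏ.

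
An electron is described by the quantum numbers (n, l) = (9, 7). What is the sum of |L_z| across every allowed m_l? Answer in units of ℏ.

Σ|L_z| = 56 ℏ

The allowed m_l values are -7, -6, -5, -4, -3, -2, -1, 0, 1, 2, 3, 4, 5, 6, 7.
Σ|m_l| = 2(1+2+…+7) = 56.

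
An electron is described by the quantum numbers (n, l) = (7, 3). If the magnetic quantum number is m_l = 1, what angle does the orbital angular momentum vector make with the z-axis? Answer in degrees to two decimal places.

θ ≈ 73.22°

|L| = ℏ√(l(l+1)) = 2√3 ℏ.
L_z = m_l ℏ = 1ℏ.
cos θ = L_z/|L| = 1/√12, so θ ≈ 73.22°.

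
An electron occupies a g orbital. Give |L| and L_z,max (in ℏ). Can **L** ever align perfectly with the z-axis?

No: L_z,max = 4ℏ < |L| = 2√5 ℏ ≈ 4.472ℏ

The letter g corresponds to l = 4.
|L| = 2√5 ℏ ≈ 4.4721ℏ, while L_z,max = lℏ = 4ℏ.
Since |L| > L_z,max, the vector can never point exactly along z; the closest it comes is θ_min = arccos(4/√20) ≈ 26.6°.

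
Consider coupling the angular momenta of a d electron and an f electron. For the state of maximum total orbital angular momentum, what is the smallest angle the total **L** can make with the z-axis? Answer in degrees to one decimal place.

θ_min ≈ 24.1°

The total orbital quantum number L ranges from |l₁ − l₂| to l₁ + l₂ in integer steps.
Allowed values: L = 1, 2, 3, 4, 5.
The maximum is L = 5, with |L_tot| = ℏ√(5·6) = √30 ℏ.
The minimum angle with z is arccos(5/√30) ≈ 24.1°.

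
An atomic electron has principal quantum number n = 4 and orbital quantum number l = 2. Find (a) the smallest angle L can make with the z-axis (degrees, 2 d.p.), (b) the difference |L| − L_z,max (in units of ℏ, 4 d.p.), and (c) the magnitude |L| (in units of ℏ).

θ_min ≈ 35.26°; |L|−L_z,max ≈ 0.4495ℏ; |L| = √6 ℏ ≈ 2.449ℏ

cos θ_min = 2/√6, so θ_min ≈ 35.26°.
|L| − L_z,max = (√6 − 2)ℏ ≈ 0.4495ℏ.
|L| = ℏ√(2·3) = √6 ℏ ≈ 2.449ℏ.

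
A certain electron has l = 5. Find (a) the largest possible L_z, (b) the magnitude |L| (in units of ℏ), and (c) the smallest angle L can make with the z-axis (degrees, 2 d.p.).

L_z,max = 5ℏ; |L| = √30 ℏ ≈ 5.477ℏ; θ_min ≈ 24.09°

L_z,max = lℏ = 5ℏ.
|L| = ℏ√(5·6) = √30 ℏ ≈ 5.477ℏ.
cos θ_min = 5/√30, so θ_min ≈ 24.09°.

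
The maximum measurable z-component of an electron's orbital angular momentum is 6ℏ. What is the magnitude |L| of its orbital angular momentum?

|L| = √42 ℏ ≈ 6.481ℏ

Since max m_l = l, l = 6.
|L| = √(l(l+1)) ℏ = √42 ℏ.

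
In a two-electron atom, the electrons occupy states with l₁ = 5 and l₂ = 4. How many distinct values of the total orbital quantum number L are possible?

The total orbital quantum number L ranges from |l₁ − l₂| to l₁ + l₂ in integer steps.
Allowed values: L = 1, 2, 3, 4, 5, 6, 7, 8, 9.
That is 9 values.

9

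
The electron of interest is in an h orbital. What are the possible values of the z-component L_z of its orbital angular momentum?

The letter h corresponds to l = 5.
L_z = m_l ℏ with m_l ranging from −l to +l in integer steps.
For l = 5: m_l ∈ {-5, -4, -3, -2, -1, 0, 1, 2, 3, 4, 5}.

L_z ∈ {−5ℏ, −4ℏ, −3ℏ, −2ℏ, −ℏ, 0, ℏ, 2ℏ, 3ℏ, 4ℏ, 5ℏ}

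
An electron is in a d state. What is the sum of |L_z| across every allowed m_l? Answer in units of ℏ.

Σ|L_z| = 6 ℏ

A d state has l = 2.
m_l ∈ {-2, -1, 0, 1, 2}.
Σ|m_l| = 2·2(2+1)/2 = 6.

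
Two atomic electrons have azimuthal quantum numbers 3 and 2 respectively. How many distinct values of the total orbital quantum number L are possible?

5

L runs from |3 − 2| = 1 to 3 + 2 = 5.
Allowed values: L = 1, 2, 3, 4, 5.
That is 5 values.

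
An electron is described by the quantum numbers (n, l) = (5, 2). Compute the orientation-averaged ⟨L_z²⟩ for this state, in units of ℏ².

⟨L_z²⟩ = 2 ℏ²

The allowed m_l values are -2, -1, 0, 1, 2.
⟨L_z²⟩ = ℏ²·(Σ m_l²)/(2l+1) = ℏ²·10/5 = 2ℏ².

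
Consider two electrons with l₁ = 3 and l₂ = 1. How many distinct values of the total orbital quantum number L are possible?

3

L runs from |3 − 1| = 2 to 3 + 1 = 4.
L ∈ {2, 3, 4}.
That is 3 values.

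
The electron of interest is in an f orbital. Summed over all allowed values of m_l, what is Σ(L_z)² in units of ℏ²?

The letter f corresponds to l = 3.
m_l ∈ {-3, -2, -1, 0, 1, 2, 3}.
Σ m_l² = 2·(1 + 4 + 9) = 28.

Σ(L_z)² = 28 ℏ²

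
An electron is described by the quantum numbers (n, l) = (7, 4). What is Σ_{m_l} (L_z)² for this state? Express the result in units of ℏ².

The allowed m_l values are -4, -3, -2, -1, 0, 1, 2, 3, 4.
Σ m_l² = 2·(1 + 4 + 9 + 16) = 60.

Σ(L_z)² = 60 ℏ²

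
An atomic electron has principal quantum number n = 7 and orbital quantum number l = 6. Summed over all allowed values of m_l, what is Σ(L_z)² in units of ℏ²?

The allowed m_l values are -6, -5, -4, -3, -2, -1, 0, 1, 2, 3, 4, 5, 6.
Σ m_l² = 2·(1 + 4 + 9 + 16 + 25 + 36) = 182.

Σ(L_z)² = 182 ℏ²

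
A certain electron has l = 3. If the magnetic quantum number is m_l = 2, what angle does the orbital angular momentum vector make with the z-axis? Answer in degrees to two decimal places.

|L| = ℏ√(l(l+1)) = 2√3 ℏ.
L_z = m_l ℏ = 2ℏ.
cos θ = L_z/|L| = 2/√12, so θ ≈ 54.74°.

θ ≈ 54.74°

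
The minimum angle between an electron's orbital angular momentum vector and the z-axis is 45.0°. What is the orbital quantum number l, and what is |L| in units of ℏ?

cos²θ_min = l/(l+1) = 0.5000.
Thus l = 0.5000/(1 − 0.5000) ≈ 1.
Then |L| = ℏ√(1·2) = √2 ℏ.

l = 1, |L| = √2 ℏ ≈ 1.414ℏ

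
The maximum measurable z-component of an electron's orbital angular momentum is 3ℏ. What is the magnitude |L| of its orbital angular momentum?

|L| = 2√3 ℏ ≈ 3.464ℏ

Since max m_l = l, l = 3.
Then |L| = ℏ√(3·4) = 2√3 ℏ.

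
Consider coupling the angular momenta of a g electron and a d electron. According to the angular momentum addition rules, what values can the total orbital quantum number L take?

L runs from |4 − 2| = 2 to 4 + 2 = 6.
Allowed values: L = 2, 3, 4, 5, 6.

L = 2, 3, 4, 5, 6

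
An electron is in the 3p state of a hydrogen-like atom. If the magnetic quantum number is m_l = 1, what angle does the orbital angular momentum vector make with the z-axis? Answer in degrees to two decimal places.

θ ≈ 45.00°

3p means n = 3, l = 1.
|L|² = l(l+1)ℏ² = 2ℏ², so |L| = √2 ℏ.
L_z = m_l ℏ = 1ℏ.
cos θ = L_z/|L| = 1/√2, so θ ≈ 45.00°.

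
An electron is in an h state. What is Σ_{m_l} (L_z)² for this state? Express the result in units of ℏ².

The letter h corresponds to l = 5.
m_l ∈ {-5, -4, -3, -2, -1, 0, 1, 2, 3, 4, 5}.
Σ m_l² = 2·(1 + 4 + 9 + 16 + 25) = 110.

Σ(L_z)² = 110 ℏ²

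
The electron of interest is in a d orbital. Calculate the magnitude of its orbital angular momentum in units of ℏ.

|L| = √6 ℏ ≈ 2.449ℏ

For a d orbital, l = 2.
|L| = ℏ√(l(l+1)) = ℏ√(2·3) = √6 ℏ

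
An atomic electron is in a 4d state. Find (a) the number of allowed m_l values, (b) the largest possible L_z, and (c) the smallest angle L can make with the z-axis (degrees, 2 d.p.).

For 4d, l = 2.
There are 2l+1 = 5 values of m_l.
L_z,max = lℏ = 2ℏ.
cos θ_min = 2/√6, so θ_min ≈ 35.26°.

5 values; L_z,max = 2ℏ; θ_min ≈ 35.26°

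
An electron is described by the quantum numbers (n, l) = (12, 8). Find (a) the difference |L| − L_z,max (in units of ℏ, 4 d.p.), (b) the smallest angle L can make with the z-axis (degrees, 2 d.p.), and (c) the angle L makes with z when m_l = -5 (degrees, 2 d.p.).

|L| − L_z,max = (6√2 − 8)ℏ ≈ 0.4853ℏ.
cos θ_min = 8/√72, so θ_min ≈ 19.47°.
For m_l = -5: cos θ = -5/√72, θ ≈ 126.10°.

|L|−L_z,max ≈ 0.4853ℏ; θ_min ≈ 19.47°; θ(m_l=-5) ≈ 126.10°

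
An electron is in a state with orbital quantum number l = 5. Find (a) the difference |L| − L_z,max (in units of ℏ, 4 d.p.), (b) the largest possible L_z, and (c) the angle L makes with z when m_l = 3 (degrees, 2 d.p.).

|L| − L_z,max = (√30 − 5)ℏ ≈ 0.4772ℏ.
L_z,max = lℏ = 5ℏ.
For m_l = 3: cos θ = 3/√30, θ ≈ 56.79°.

|L|−L_z,max ≈ 0.4772ℏ; L_z,max = 5ℏ; θ(m_l=3) ≈ 56.79°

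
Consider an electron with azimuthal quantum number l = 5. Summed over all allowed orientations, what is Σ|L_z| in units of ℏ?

m_l ∈ {-5, -4, -3, -2, -1, 0, 1, 2, 3, 4, 5}.
Σ|m_l| = 2·5(5+1)/2 = 30.

Σ|L_z| = 30 ℏ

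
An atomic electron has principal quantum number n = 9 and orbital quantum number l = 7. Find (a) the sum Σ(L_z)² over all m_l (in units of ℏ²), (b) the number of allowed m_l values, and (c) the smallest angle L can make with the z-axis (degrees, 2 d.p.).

Σ m_l² = 280, so Σ(L_z)² = 280 ℏ².
There are 2l+1 = 15 values of m_l.
cos θ_min = 7/√56, so θ_min ≈ 20.70°.

Σ(L_z)² = 280 ℏ²; 15 values; θ_min ≈ 20.70°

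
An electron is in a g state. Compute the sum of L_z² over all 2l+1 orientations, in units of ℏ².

Σ(L_z)² = 60 ℏ²

The letter g corresponds to l = 4.
m_l ∈ {-4, -3, -2, -1, 0, 1, 2, 3, 4}.
Σ m_l² = l(l+1)(2l+1)/3 = 4·5·9/3 = 60.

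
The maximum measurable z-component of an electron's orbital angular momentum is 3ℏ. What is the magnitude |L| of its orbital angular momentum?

|L| = 2√3 ℏ ≈ 3.464ℏ

Since max m_l = l, l = 3.
Then |L| = ℏ√(3·4) = 2√3 ℏ.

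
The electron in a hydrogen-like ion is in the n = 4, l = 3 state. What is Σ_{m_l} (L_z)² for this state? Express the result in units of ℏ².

m_l ∈ {-3, -2, -1, 0, 1, 2, 3}.
Summing m² from −3 to 3: Σ m_l² = 28.

Σ(L_z)² = 28 ℏ²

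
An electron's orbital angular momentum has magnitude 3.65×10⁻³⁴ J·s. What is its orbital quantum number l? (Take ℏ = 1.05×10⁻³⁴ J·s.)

l = 3

In units of ℏ, |L| ≈ 3.476.
Set l(l+1) = 12.08; the integer solution is l = 3.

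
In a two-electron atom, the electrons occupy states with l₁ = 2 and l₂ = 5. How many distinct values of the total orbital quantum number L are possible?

5

By the triangle rule, |l₁ − l₂| ≤ L ≤ l₁ + l₂.
Allowed values: L = 3, 4, 5, 6, 7.
That is 5 values.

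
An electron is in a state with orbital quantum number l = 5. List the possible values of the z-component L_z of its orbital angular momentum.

L_z = m_l ℏ with m_l ranging from −l to +l in integer steps.
For l = 5: m_l ∈ {-5, -4, -3, -2, -1, 0, 1, 2, 3, 4, 5}.

L_z ∈ {−5ℏ, −4ℏ, −3ℏ, −2ℏ, −ℏ, 0, ℏ, 2ℏ, 3ℏ, 4ℏ, 5ℏ}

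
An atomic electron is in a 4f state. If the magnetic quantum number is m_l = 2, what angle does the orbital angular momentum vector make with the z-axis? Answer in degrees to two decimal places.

4f means n = 4, l = 3.
|L| = √(l(l+1)) ℏ = 2√3 ℏ.
L_z = m_l ℏ = 2ℏ.
cos θ = L_z/|L| = 2/√12, so θ ≈ 54.74°.

θ ≈ 54.74°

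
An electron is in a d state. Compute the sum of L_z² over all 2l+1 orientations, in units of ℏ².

Σ(L_z)² = 10 ℏ²

A d state has l = 2.
m_l runs from −2 to 2, i.e. {-2, -1, 0, 1, 2}.
Σ m_l² = l(l+1)(2l+1)/3 = 2·3·5/3 = 10.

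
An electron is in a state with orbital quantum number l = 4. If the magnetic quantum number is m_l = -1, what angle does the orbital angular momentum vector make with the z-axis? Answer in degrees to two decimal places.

|L| = √(l(l+1)) ℏ = 2√5 ℏ.
L_z = m_l ℏ = −1ℏ.
cos θ = L_z/|L| = -1/√20, so θ ≈ 102.92°.

θ ≈ 102.92°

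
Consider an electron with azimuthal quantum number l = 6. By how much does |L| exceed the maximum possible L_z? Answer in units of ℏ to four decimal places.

|L| − L_z,max ≈ 0.4807ℏ

|L| = √42 ℏ ≈ 6.4807ℏ, while L_z,max = lℏ = 6ℏ.
The difference is (√42 − 6)ℏ ≈ 0.4807ℏ.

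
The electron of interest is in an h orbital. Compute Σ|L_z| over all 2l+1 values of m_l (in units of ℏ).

Σ|L_z| = 30 ℏ

An h state has l = 5.
m_l ∈ {-5, -4, -3, -2, -1, 0, 1, 2, 3, 4, 5}.
Σ|m_l| = 2·5(5+1)/2 = 30.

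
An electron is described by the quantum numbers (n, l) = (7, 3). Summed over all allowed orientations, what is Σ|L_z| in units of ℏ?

The allowed m_l values are -3, -2, -1, 0, 1, 2, 3.
Σ|m_l| = l(l+1) = 12.

Σ|L_z| = 12 ℏ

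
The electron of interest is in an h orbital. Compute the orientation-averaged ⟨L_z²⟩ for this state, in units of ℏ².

⟨L_z²⟩ = 10 ℏ²

An h state has l = 5.
m_l runs from −5 to 5, i.e. {-5, -4, -3, -2, -1, 0, 1, 2, 3, 4, 5}.
⟨L_z²⟩ = ℏ²·l(l+1)/3 = 10ℏ².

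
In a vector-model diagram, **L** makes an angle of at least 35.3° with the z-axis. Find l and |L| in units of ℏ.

l = 2, |L| = √6 ℏ ≈ 2.449ℏ

cos θ_min = l/√(l(l+1)) = √(l/(l+1)), so l/(l+1) = cos²(35.3°) = 0.6661.
Solving: l = 2.
Then |L| = ℏ√(2·3) = √6 ℏ.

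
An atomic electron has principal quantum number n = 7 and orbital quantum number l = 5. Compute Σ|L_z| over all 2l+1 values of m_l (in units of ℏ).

Σ|L_z| = 30 ℏ

The allowed m_l values are -5, -4, -3, -2, -1, 0, 1, 2, 3, 4, 5.
Σ|m_l| = l(l+1) = 30.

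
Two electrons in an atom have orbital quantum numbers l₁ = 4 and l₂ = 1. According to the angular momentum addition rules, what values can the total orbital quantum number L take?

By the triangle rule, |l₁ − l₂| ≤ L ≤ l₁ + l₂.
Allowed values: L = 3, 4, 5.

L = 3, 4, 5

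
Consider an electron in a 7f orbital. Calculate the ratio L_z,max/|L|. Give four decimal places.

7f means n = 7, l = 3.
|L| = 2√3 ℏ ≈ 3.4641ℏ, while L_z,max = lℏ = 3ℏ.
L_z,max/|L| = 3/√12 = 0.8660.

L_z,max/|L| = 0.8660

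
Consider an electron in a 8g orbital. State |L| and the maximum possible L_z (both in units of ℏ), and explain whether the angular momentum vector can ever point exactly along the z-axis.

8g means n = 8, l = 4.
|L| = 2√5 ℏ ≈ 4.4721ℏ, while L_z,max = lℏ = 4ℏ.
Since |L| > L_z,max, the vector can never point exactly along z; the closest it comes is θ_min = arccos(4/√20) ≈ 26.6°.

No: L_z,max = 4ℏ < |L| = 2√5 ℏ ≈ 4.472ℏ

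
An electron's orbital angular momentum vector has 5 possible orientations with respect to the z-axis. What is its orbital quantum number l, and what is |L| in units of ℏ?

l = 2, |L| = √6 ℏ ≈ 2.449ℏ

Since there are 2l+1 = 5 values of m_l, l = 2.
Then |L| = √(l(l+1)) ℏ = √6 ℏ.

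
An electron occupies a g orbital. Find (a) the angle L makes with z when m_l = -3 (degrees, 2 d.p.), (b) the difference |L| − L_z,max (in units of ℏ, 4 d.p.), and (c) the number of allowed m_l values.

A g state has l = 4.
For m_l = -3: cos θ = -3/√20, θ ≈ 132.13°.
|L| − L_z,max = (2√5 − 4)ℏ ≈ 0.4721ℏ.
There are 2l+1 = 9 values of m_l.

θ(m_l=-3) ≈ 132.13°; |L|−L_z,max ≈ 0.4721ℏ; 9 values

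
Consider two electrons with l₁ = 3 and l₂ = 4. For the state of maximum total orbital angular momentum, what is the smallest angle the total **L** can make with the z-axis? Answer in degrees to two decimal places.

θ_min ≈ 20.70°

L runs from |3 − 4| = 1 to 3 + 4 = 7.
Allowed values: L = 1, 2, 3, 4, 5, 6, 7.
The maximum is L = 7, with |L_tot| = ℏ√(7·8) = 2√14 ℏ.
The minimum angle with z is arccos(7/√56) ≈ 20.70°.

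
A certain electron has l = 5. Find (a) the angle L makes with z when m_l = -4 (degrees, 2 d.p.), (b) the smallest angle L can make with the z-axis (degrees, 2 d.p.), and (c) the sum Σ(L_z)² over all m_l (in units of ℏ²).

θ(m_l=-4) ≈ 136.91°; θ_min ≈ 24.09°; Σ(L_z)² = 110 ℏ²

For m_l = -4: cos θ = -4/√30, θ ≈ 136.91°.
cos θ_min = 5/√30, so θ_min ≈ 24.09°.
Σ m_l² = 110, so Σ(L_z)² = 110 ℏ².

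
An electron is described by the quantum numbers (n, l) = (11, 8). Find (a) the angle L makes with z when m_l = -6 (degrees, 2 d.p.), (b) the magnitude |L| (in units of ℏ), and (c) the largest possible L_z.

θ(m_l=-6) ≈ 135.00°; |L| = 6√2 ℏ ≈ 8.485ℏ; L_z,max = 8ℏ

For m_l = -6: cos θ = -6/√72, θ ≈ 135.00°.
|L| = ℏ√(8·9) = 6√2 ℏ ≈ 8.485ℏ.
L_z,max = lℏ = 8ℏ.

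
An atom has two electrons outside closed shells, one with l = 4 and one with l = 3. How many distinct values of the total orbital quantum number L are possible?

By the triangle rule, |l₁ − l₂| ≤ L ≤ l₁ + l₂.
L ∈ {1, 2, 3, 4, 5, 6, 7}.
That is 7 values.

7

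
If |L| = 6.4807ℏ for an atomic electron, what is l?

Since |L|² = l(l+1)ℏ², l(l+1) = 42.
The positive root is l = 6.

l = 6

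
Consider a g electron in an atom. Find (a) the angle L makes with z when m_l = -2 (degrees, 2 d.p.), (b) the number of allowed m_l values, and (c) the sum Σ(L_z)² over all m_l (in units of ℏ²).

The letter g corresponds to l = 4.
For m_l = -2: cos θ = -2/√20, θ ≈ 116.57°.
There are 2l+1 = 9 values of m_l.
Σ m_l² = 60, so Σ(L_z)² = 60 ℏ².

θ(m_l=-2) ≈ 116.57°; 9 values; Σ(L_z)² = 60 ℏ²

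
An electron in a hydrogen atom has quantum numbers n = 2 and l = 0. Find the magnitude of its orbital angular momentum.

|L| = ℏ√(l(l+1)) = ℏ√0 = 0

|L| = 0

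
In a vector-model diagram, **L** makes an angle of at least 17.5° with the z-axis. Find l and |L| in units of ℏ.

cos²θ_min = l/(l+1) = 0.9096.
Thus l = 0.9096/(1 − 0.9096) ≈ 10.
Then |L| = ℏ√(10·11) = √110 ℏ.

l = 10, |L| = √110 ℏ ≈ 10.488ℏ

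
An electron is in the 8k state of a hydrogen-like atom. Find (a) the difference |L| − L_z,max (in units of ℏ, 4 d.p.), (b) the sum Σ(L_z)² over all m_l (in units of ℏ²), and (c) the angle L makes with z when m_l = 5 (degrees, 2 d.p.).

|L|−L_z,max ≈ 0.4833ℏ; Σ(L_z)² = 280 ℏ²; θ(m_l=5) ≈ 48.08°

The 8k subshell has l = 7.
|L| − L_z,max = (2√14 − 7)ℏ ≈ 0.4833ℏ.
Σ m_l² = 280, so Σ(L_z)² = 280 ℏ².
For m_l = 5: cos θ = 5/√56, θ ≈ 48.08°.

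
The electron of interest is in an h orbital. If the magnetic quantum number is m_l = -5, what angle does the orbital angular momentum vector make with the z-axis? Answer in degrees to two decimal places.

H corresponds to l = 5.
|L| = √(l(l+1)) ℏ = √30 ℏ.
L_z = m_l ℏ = −5ℏ.
cos θ = L_z/|L| = -5/√30, so θ ≈ 155.91°.

θ ≈ 155.91°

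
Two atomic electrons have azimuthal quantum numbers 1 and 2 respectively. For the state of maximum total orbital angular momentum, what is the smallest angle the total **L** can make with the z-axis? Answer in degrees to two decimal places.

The total orbital quantum number L ranges from |l₁ − l₂| to l₁ + l₂ in integer steps.
L ∈ {1, 2, 3}.
The maximum is L = 3, with |L_tot| = ℏ√(3·4) = 2√3 ℏ.
The minimum angle with z is arccos(3/√12) ≈ 30.00°.

θ_min ≈ 30.00°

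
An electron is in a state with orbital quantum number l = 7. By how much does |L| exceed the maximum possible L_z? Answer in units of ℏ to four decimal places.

|L| = 2√14 ℏ ≈ 7.4833ℏ, while L_z,max = lℏ = 7ℏ.
The difference is (2√14 − 7)ℏ ≈ 0.4833ℏ.

|L| − L_z,max ≈ 0.4833ℏ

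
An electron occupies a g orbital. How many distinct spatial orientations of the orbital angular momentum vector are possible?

9

A g state has l = 4.
The number of m_l values is 2l + 1 = 2·4 + 1 = 9.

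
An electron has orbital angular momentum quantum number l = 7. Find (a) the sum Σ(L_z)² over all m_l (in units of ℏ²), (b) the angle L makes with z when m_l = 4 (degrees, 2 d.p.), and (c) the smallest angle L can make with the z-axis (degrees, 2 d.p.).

Σ m_l² = 280, so Σ(L_z)² = 280 ℏ².
For m_l = 4: cos θ = 4/√56, θ ≈ 57.69°.
cos θ_min = 7/√56, so θ_min ≈ 20.70°.

Σ(L_z)² = 280 ℏ²; θ(m_l=4) ≈ 57.69°; θ_min ≈ 20.70°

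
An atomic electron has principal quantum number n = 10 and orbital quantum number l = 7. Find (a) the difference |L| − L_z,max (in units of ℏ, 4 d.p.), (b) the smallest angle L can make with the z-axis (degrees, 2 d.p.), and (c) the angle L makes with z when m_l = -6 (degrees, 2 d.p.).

|L|−L_z,max ≈ 0.4833ℏ; θ_min ≈ 20.70°; θ(m_l=-6) ≈ 143.30°

|L| − L_z,max = (2√14 − 7)ℏ ≈ 0.4833ℏ.
cos θ_min = 7/√56, so θ_min ≈ 20.70°.
For m_l = -6: cos θ = -6/√56, θ ≈ 143.30°.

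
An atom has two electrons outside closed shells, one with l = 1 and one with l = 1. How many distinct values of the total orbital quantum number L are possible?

3

L runs from |1 − 1| = 0 to 1 + 1 = 2.
L ∈ {0, 1, 2}.
That is 3 values.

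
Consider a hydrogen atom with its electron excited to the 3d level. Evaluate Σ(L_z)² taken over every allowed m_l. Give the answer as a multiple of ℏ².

Σ(L_z)² = 10 ℏ²

The 3d level has l = 2.
m_l runs from −2 to 2, i.e. {-2, -1, 0, 1, 2}.
Summing m² from −2 to 2: Σ m_l² = 10.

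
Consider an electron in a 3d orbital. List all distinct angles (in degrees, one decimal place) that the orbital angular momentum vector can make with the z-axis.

3d means n = 3, l = 2.
|L| = ℏ√(l(l+1)) = √6 ℏ.
cos θ = m_l/√6 for each m_l ∈ {-2, -1, 0, 1, 2}.

θ ∈ {35.3°, 65.9°, 90.0°, 114.1°, 144.7°}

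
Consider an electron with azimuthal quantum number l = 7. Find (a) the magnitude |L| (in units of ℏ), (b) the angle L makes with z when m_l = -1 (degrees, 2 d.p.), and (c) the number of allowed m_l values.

|L| = ℏ√(7·8) = 2√14 ℏ ≈ 7.483ℏ.
For m_l = -1: cos θ = -1/√56, θ ≈ 97.68°.
There are 2l+1 = 15 values of m_l.

|L| = 2√14 ℏ ≈ 7.483ℏ; θ(m_l=-1) ≈ 97.68°; 15 values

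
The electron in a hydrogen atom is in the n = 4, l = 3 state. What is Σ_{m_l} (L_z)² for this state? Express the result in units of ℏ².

m_l ∈ {-3, -2, -1, 0, 1, 2, 3}.
Summing m² from −3 to 3: Σ m_l² = 28.

Σ(L_z)² = 28 ℏ²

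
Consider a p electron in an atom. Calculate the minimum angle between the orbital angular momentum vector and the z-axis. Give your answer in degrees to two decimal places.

For a p orbital, l = 1.
|L|² = l(l+1)ℏ² = 2ℏ², so |L| = √2 ℏ.
The smallest angle corresponds to the largest L_z, i.e. m_l = l = 1, giving L_z = 1ℏ.
cos θ_min = 1/√2, so θ_min ≈ 45.00°.

θ_min ≈ 45.00°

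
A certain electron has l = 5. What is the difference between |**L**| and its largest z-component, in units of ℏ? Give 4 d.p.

|L| − L_z,max ≈ 0.4772ℏ

|L| = √30 ℏ ≈ 5.4772ℏ, while L_z,max = lℏ = 5ℏ.
The difference is (√30 − 5)ℏ ≈ 0.4772ℏ.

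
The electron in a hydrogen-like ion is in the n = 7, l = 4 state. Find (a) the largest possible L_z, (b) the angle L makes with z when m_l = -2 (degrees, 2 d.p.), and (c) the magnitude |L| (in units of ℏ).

L_z,max = lℏ = 4ℏ.
For m_l = -2: cos θ = -2/√20, θ ≈ 116.57°.
|L| = ℏ√(4·5) = 2√5 ℏ ≈ 4.472ℏ.

L_z,max = 4ℏ; θ(m_l=-2) ≈ 116.57°; |L| = 2√5 ℏ ≈ 4.472ℏ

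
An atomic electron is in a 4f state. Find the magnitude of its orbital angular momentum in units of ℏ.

For 4f, l = 3.
|L| = ℏ√(l(l+1)) = ℏ√(3·4) = 2√3 ℏ

|L| = 2√3 ℏ ≈ 3.464ℏ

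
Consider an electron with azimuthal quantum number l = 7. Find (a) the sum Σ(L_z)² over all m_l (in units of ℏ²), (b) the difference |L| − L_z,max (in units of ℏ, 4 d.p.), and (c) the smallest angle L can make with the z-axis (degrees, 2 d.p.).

Σ(L_z)² = 280 ℏ²; |L|−L_z,max ≈ 0.4833ℏ; θ_min ≈ 20.70°

Σ m_l² = 280, so Σ(L_z)² = 280 ℏ².
|L| − L_z,max = (2√14 − 7)ℏ ≈ 0.4833ℏ.
cos θ_min = 7/√56, so θ_min ≈ 20.70°.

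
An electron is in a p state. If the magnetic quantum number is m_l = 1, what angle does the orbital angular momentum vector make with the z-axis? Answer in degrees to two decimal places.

The letter p corresponds to l = 1.
|L| = ℏ√(l(l+1)) = √2 ℏ.
L_z = m_l ℏ = 1ℏ.
cos θ = L_z/|L| = 1/√2, so θ ≈ 45.00°.

θ ≈ 45.00°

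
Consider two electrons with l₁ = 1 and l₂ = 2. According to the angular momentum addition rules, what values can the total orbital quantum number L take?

L runs from |1 − 2| = 1 to 1 + 2 = 3.
So L can be 1, 2, 3.

L = 1, 2, 3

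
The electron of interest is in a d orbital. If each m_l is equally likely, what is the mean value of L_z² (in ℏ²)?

⟨L_z²⟩ = 2 ℏ²

A d state has l = 2.
m_l ∈ {-2, -1, 0, 1, 2}.
⟨L_z²⟩ = ℏ²·(Σ m_l²)/(2l+1) = ℏ²·10/5 = 2ℏ².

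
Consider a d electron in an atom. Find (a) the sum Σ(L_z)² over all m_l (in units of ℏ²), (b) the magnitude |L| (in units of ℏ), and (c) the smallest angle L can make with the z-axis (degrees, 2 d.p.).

For a d orbital, l = 2.
Σ m_l² = 10, so Σ(L_z)² = 10 ℏ².
|L| = ℏ√(2·3) = √6 ℏ ≈ 2.449ℏ.
cos θ_min = 2/√6, so θ_min ≈ 35.26°.

Σ(L_z)² = 10 ℏ²; |L| = √6 ℏ ≈ 2.449ℏ; θ_min ≈ 35.26°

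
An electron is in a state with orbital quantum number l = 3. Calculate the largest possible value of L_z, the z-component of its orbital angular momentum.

L_z,max = 3ℏ

L_z = m_l ℏ with m_l ∈ {−3, …, 3}; the maximum is m_l = 3.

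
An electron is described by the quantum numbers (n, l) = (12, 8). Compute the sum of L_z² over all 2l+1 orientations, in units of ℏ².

Σ(L_z)² = 408 ℏ²

m_l runs from −8 to 8, i.e. {-8, -7, -6, -5, -4, -3, -2, -1, 0, 1, 2, 3, 4, 5, 6, 7, 8}.
Σ m_l² = l(l+1)(2l+1)/3 = 8·9·17/3 = 408.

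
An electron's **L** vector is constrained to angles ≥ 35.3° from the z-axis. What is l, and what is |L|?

cos θ_min = l/√(l(l+1)) = √(l/(l+1)), so l/(l+1) = cos²(35.3°) = 0.6661.
l = cos²θ/sin²θ ≈ 2.
Then |L| = ℏ√(2·3) = √6 ℏ.

l = 2, |L| = √6 ℏ ≈ 2.449ℏ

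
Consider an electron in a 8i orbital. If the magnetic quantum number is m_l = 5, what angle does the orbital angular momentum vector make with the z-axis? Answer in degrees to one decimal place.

θ ≈ 39.5°

8i means n = 8, l = 6.
|L| = ℏ√(l(l+1)) = √42 ℏ.
L_z = m_l ℏ = 5ℏ.
cos θ = L_z/|L| = 5/√42, so θ ≈ 39.5°.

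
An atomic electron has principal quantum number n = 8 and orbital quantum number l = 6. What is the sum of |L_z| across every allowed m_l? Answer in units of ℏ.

The allowed m_l values are -6, -5, -4, -3, -2, -1, 0, 1, 2, 3, 4, 5, 6.
Σ|m_l| = 2·6(6+1)/2 = 42.

Σ|L_z| = 42 ℏ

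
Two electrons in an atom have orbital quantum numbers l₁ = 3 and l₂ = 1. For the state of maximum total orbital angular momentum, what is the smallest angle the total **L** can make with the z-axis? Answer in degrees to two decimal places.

θ_min ≈ 26.57°

The total orbital quantum number L ranges from |l₁ − l₂| to l₁ + l₂ in integer steps.
So L can be 2, 3, 4.
The maximum is L = 4, with |L_tot| = ℏ√(4·5) = 2√5 ℏ.
The minimum angle with z is arccos(4/√20) ≈ 26.57°.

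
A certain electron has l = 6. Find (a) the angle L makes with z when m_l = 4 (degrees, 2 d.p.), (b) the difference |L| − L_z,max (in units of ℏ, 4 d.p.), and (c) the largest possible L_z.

For m_l = 4: cos θ = 4/√42, θ ≈ 51.89°.
|L| − L_z,max = (√42 − 6)ℏ ≈ 0.4807ℏ.
L_z,max = lℏ = 6ℏ.

θ(m_l=4) ≈ 51.89°; |L|−L_z,max ≈ 0.4807ℏ; L_z,max = 6ℏ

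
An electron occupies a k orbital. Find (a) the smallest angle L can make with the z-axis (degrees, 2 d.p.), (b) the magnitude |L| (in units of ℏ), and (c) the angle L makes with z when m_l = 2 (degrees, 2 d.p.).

θ_min ≈ 20.70°; |L| = 2√14 ℏ ≈ 7.483ℏ; θ(m_l=2) ≈ 74.50°

The letter k corresponds to l = 7.
cos θ_min = 7/√56, so θ_min ≈ 20.70°.
|L| = ℏ√(7·8) = 2√14 ℏ ≈ 7.483ℏ.
For m_l = 2: cos θ = 2/√56, θ ≈ 74.50°.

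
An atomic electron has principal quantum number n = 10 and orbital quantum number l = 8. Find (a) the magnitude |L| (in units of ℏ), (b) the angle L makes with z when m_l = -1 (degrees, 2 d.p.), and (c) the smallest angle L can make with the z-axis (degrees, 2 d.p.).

|L| = ℏ√(8·9) = 6√2 ℏ ≈ 8.485ℏ.
For m_l = -1: cos θ = -1/√72, θ ≈ 96.77°.
cos θ_min = 8/√72, so θ_min ≈ 19.47°.

|L| = 6√2 ℏ ≈ 8.485ℏ; θ(m_l=-1) ≈ 96.77°; θ_min ≈ 19.47°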